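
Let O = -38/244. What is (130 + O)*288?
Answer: 2281104/61 ≈ 37395.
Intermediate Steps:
O = -19/122 (O = -38*1/244 = -19/122 ≈ -0.15574)
(130 + O)*288 = (130 - 19/122)*288 = (15841/122)*288 = 2281104/61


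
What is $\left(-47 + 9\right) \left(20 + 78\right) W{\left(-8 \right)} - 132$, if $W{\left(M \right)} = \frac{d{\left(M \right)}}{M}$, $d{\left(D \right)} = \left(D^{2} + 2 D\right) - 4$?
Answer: $20350$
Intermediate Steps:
$d{\left(D \right)} = -4 + D^{2} + 2 D$
$W{\left(M \right)} = \frac{-4 + M^{2} + 2 M}{M}$
$\left(-47 + 9\right) \left(20 + 78\right) W{\left(-8 \right)} - 132 = \left(-47 + 9\right) \left(20 + 78\right) \left(2 - 8 - \frac{4}{-8}\right) - 132 = \left(-38\right) 98 \left(2 - 8 - - \frac{1}{2}\right) - 132 = - 3724 \left(2 - 8 + \frac{1}{2}\right) - 132 = \left(-3724\right) \left(- \frac{11}{2}\right) - 132 = 20482 - 132 = 20350$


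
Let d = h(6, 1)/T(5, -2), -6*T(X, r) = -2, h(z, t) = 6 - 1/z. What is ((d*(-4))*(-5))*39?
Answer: 13650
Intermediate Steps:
T(X, r) = 1/3 (T(X, r) = -1/6*(-2) = 1/3)
d = 35/2 (d = (6 - 1/6)/(1/3) = (6 - 1*1/6)*3 = (6 - 1/6)*3 = (35/6)*3 = 35/2 ≈ 17.500)
((d*(-4))*(-5))*39 = (((35/2)*(-4))*(-5))*39 = -70*(-5)*39 = 350*39 = 13650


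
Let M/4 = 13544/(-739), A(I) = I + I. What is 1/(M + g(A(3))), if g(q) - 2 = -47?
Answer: -739/87431 ≈ -0.0084524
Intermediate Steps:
A(I) = 2*I
M = -54176/739 (M = 4*(13544/(-739)) = 4*(13544*(-1/739)) = 4*(-13544/739) = -54176/739 ≈ -73.310)
g(q) = -45 (g(q) = 2 - 47 = -45)
1/(M + g(A(3))) = 1/(-54176/739 - 45) = 1/(-87431/739) = -739/87431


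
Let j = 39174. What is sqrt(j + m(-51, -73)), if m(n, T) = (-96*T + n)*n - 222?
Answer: 3*I*sqrt(35095) ≈ 562.01*I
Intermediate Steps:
m(n, T) = -222 + n*(n - 96*T) (m(n, T) = (n - 96*T)*n - 222 = n*(n - 96*T) - 222 = -222 + n*(n - 96*T))
sqrt(j + m(-51, -73)) = sqrt(39174 + (-222 + (-51)**2 - 96*(-73)*(-51))) = sqrt(39174 + (-222 + 2601 - 357408)) = sqrt(39174 - 355029) = sqrt(-315855) = 3*I*sqrt(35095)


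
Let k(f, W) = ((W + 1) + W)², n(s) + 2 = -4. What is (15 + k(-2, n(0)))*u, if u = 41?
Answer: 5576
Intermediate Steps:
n(s) = -6 (n(s) = -2 - 4 = -6)
k(f, W) = (1 + 2*W)² (k(f, W) = ((1 + W) + W)² = (1 + 2*W)²)
(15 + k(-2, n(0)))*u = (15 + (1 + 2*(-6))²)*41 = (15 + (1 - 12)²)*41 = (15 + (-11)²)*41 = (15 + 121)*41 = 136*41 = 5576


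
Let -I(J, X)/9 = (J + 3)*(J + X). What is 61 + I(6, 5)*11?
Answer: -9740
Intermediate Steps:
I(J, X) = -9*(3 + J)*(J + X) (I(J, X) = -9*(J + 3)*(J + X) = -9*(3 + J)*(J + X))
61 + I(6, 5)*11 = 61 + (-27*6 - 27*5 - 9*6² - 9*6*5)*11 = 61 + (-162 - 135 - 9*36 - 270)*11 = 61 + (-162 - 135 - 324 - 270)*11 = 61 - 891*11 = 61 - 9801 = -9740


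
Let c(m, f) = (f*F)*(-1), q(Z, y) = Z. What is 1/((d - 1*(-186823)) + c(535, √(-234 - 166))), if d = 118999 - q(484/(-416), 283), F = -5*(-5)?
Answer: 3307783336/1011599467860881 + 5408000*I/1011599467860881 ≈ 3.2699e-6 + 5.346e-9*I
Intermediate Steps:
F = 25
c(m, f) = -25*f (c(m, f) = (f*25)*(-1) = (25*f)*(-1) = -25*f)
d = 12376017/104 (d = 118999 - 484/(-416) = 118999 - 484*(-1)/416 = 118999 - 1*(-121/104) = 118999 + 121/104 = 12376017/104 ≈ 1.1900e+5)
1/((d - 1*(-186823)) + c(535, √(-234 - 166))) = 1/((12376017/104 - 1*(-186823)) - 25*√(-234 - 166)) = 1/((12376017/104 + 186823) - 500*I) = 1/(31805609/104 - 500*I) = 10816*(31805609/104 + 500*I)/1011599467860881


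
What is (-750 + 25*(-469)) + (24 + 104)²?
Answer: 3909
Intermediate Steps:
(-750 + 25*(-469)) + (24 + 104)² = (-750 - 11725) + 128² = -12475 + 16384 = 3909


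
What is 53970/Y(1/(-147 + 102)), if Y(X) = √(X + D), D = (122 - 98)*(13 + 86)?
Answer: 161910*√534595/106919 ≈ 1107.2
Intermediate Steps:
D = 2376 (D = 24*99 = 2376)
Y(X) = √(2376 + X) (Y(X) = √(X + 2376) = √(2376 + X))
53970/Y(1/(-147 + 102)) = 53970/(√(2376 + 1/(-147 + 102))) = 53970/(√(2376 + 1/(-45))) = 53970/(√(2376 - 1/45)) = 53970/(√(106919/45)) = 53970/((√534595/15)) = 53970*(3*√534595/106919) = 161910*√534595/106919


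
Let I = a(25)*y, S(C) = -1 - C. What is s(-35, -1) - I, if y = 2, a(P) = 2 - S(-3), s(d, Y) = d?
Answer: -35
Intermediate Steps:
a(P) = 0 (a(P) = 2 - (-1 - 1*(-3)) = 2 - (-1 + 3) = 2 - 1*2 = 2 - 2 = 0)
I = 0 (I = 0*2 = 0)
s(-35, -1) - I = -35 - 1*0 = -35 + 0 = -35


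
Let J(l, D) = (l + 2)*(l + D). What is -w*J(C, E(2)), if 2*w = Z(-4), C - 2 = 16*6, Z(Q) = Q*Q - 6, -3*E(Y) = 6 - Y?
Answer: -145000/3 ≈ -48333.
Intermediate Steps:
E(Y) = -2 + Y/3 (E(Y) = -(6 - Y)/3 = -2 + Y/3)
Z(Q) = -6 + Q**2 (Z(Q) = Q**2 - 6 = -6 + Q**2)
C = 98 (C = 2 + 16*6 = 2 + 96 = 98)
w = 5 (w = (-6 + (-4)**2)/2 = (-6 + 16)/2 = (1/2)*10 = 5)
J(l, D) = (2 + l)*(D + l)
-w*J(C, E(2)) = -5*(98**2 + 2*(-2 + (1/3)*2) + 2*98 + (-2 + (1/3)*2)*98) = -5*(9604 + 2*(-2 + 2/3) + 196 + (-2 + 2/3)*98) = -5*(9604 + 2*(-4/3) + 196 - 4/3*98) = -5*(9604 - 8/3 + 196 - 392/3) = -5*29000/3 = -1*145000/3 = -145000/3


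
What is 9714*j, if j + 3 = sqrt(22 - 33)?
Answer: -29142 + 9714*I*sqrt(11) ≈ -29142.0 + 32218.0*I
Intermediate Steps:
j = -3 + I*sqrt(11) (j = -3 + sqrt(22 - 33) = -3 + sqrt(-11) = -3 + I*sqrt(11) ≈ -3.0 + 3.3166*I)
9714*j = 9714*(-3 + I*sqrt(11)) = -29142 + 9714*I*sqrt(11)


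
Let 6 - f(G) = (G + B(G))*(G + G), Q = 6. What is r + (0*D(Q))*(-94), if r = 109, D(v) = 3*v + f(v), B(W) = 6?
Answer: 109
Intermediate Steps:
f(G) = 6 - 2*G*(6 + G) (f(G) = 6 - (G + 6)*(G + G) = 6 - (6 + G)*2*G = 6 - 2*G*(6 + G))
D(v) = 6 - 9*v - 2*v² (D(v) = 3*v + (6 - 12*v - 2*v²) = 6 - 9*v - 2*v²)
r + (0*D(Q))*(-94) = 109 + (0*(6 - 9*6 - 2*6²))*(-94) = 109 + (0*(6 - 54 - 2*36))*(-94) = 109 + (0*(6 - 54 - 72))*(-94) = 109 + (0*(-120))*(-94) = 109 + 0*(-94) = 109 + 0 = 109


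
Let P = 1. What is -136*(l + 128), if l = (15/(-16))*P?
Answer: -34561/2 ≈ -17281.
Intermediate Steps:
l = -15/16 (l = (15/(-16))*1 = (15*(-1/16))*1 = -15/16*1 = -15/16 ≈ -0.93750)
-136*(l + 128) = -136*(-15/16 + 128) = -136*2033/16 = -34561/2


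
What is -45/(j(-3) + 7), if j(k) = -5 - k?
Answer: -9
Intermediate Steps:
-45/(j(-3) + 7) = -45/((-5 - 1*(-3)) + 7) = -45/((-5 + 3) + 7) = -45/(-2 + 7) = -45/5 = -45*⅕ = -9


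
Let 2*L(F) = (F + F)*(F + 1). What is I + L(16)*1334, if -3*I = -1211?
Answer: 1089755/3 ≈ 3.6325e+5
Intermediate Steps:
I = 1211/3 (I = -⅓*(-1211) = 1211/3 ≈ 403.67)
L(F) = F*(1 + F) (L(F) = ((F + F)*(F + 1))/2 = ((2*F)*(1 + F))/2 = (2*F*(1 + F))/2 = F*(1 + F))
I + L(16)*1334 = 1211/3 + (16*(1 + 16))*1334 = 1211/3 + (16*17)*1334 = 1211/3 + 272*1334 = 1211/3 + 362848 = 1089755/3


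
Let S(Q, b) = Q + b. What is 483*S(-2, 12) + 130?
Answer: 4960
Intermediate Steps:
483*S(-2, 12) + 130 = 483*(-2 + 12) + 130 = 483*10 + 130 = 4830 + 130 = 4960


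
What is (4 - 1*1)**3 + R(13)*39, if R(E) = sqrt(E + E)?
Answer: 27 + 39*sqrt(26) ≈ 225.86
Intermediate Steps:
R(E) = sqrt(2)*sqrt(E) (R(E) = sqrt(2*E) = sqrt(2)*sqrt(E))
(4 - 1*1)**3 + R(13)*39 = (4 - 1*1)**3 + (sqrt(2)*sqrt(13))*39 = (4 - 1)**3 + sqrt(26)*39 = 3**3 + 39*sqrt(26) = 27 + 39*sqrt(26)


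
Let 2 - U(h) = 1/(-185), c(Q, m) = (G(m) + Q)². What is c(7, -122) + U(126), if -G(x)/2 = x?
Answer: 11655556/185 ≈ 63003.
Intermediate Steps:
G(x) = -2*x
c(Q, m) = (Q - 2*m)² (c(Q, m) = (-2*m + Q)² = (Q - 2*m)²)
U(h) = 371/185 (U(h) = 2 - 1/(-185) = 2 - 1*(-1/185) = 2 + 1/185 = 371/185)
c(7, -122) + U(126) = (7 - 2*(-122))² + 371/185 = (7 + 244)² + 371/185 = 251² + 371/185 = 63001 + 371/185 = 11655556/185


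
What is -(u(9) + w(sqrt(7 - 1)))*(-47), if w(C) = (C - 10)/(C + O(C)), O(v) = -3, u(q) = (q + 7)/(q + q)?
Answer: 3760/9 + 329*sqrt(6)/3 ≈ 686.41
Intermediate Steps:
u(q) = (7 + q)/(2*q) (u(q) = (7 + q)/((2*q)) = (7 + q)*(1/(2*q)) = (7 + q)/(2*q))
w(C) = (-10 + C)/(-3 + C) (w(C) = (C - 10)/(C - 3) = (-10 + C)/(-3 + C))
-(u(9) + w(sqrt(7 - 1)))*(-47) = -((1/2)*(7 + 9)/9 + (-10 + sqrt(7 - 1))/(-3 + sqrt(7 - 1)))*(-47) = -((1/2)*(1/9)*16 + (-10 + sqrt(6))/(-3 + sqrt(6)))*(-47) = -(8/9 + (-10 + sqrt(6))/(-3 + sqrt(6)))*(-47) = -(-376/9 - 47*(-10 + sqrt(6))/(-3 + sqrt(6))) = 376/9 + 47*(-10 + sqrt(6))/(-3 + sqrt(6))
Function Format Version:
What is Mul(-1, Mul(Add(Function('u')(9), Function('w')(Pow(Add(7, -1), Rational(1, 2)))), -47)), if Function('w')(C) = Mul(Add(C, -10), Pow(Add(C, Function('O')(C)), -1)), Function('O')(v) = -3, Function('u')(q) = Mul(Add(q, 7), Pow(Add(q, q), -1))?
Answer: Add(Rational(3760, 9), Mul(Rational(329, 3), Pow(6, Rational(1, 2)))) ≈ 686.41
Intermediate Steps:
Function('u')(q) = Mul(Rational(1, 2), Pow(q, -1), Add(7, q)) (Function('u')(q) = Mul(Add(7, q), Pow(Mul(2, q), -1)) = Mul(Add(7, q), Mul(Rational(1, 2), Pow(q, -1))) = Mul(Rational(1, 2), Pow(q, -1), Add(7, q)))
Function('w')(C) = Mul(Pow(Add(-3, C), -1), Add(-10, C)) (Function('w')(C) = Mul(Add(C, -10), Pow(Add(C, -3), -1)) = Mul(Add(-10, C), Pow(Add(-3, C), -1)) = Mul(Pow(Add(-3, C), -1), Add(-10, C)))
Mul(-1, Mul(Add(Function('u')(9), Function('w')(Pow(Add(7, -1), Rational(1, 2)))), -47)) = Mul(-1, Mul(Add(Mul(Rational(1, 2), Pow(9, -1), Add(7, 9)), Mul(Pow(Add(-3, Pow(Add(7, -1), Rational(1, 2))), -1), Add(-10, Pow(Add(7, -1), Rational(1, 2))))), -47)) = Mul(-1, Mul(Add(Mul(Rational(1, 2), Rational(1, 9), 16), Mul(Pow(Add(-3, Pow(6, Rational(1, 2))), -1), Add(-10, Pow(6, Rational(1, 2))))), -47)) = Mul(-1, Mul(Add(Rational(8, 9), Mul(Pow(Add(-3, Pow(6, Rational(1, 2))), -1), Add(-10, Pow(6, Rational(1, 2))))), -47)) = Mul(-1, Add(Rational(-376, 9), Mul(-47, Pow(Add(-3, Pow(6, Rational(1, 2))), -1), Add(-10, Pow(6, Rational(1, 2)))))) = Add(Rational(376, 9), Mul(47, Pow(Add(-3, Pow(6, Rational(1, 2))), -1), Add(-10, Pow(6, Rational(1, 2)))))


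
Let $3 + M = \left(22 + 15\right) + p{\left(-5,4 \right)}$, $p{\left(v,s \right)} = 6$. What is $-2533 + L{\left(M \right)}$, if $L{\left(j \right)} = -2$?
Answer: $-2535$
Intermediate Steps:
$M = 40$ ($M = -3 + \left(\left(22 + 15\right) + 6\right) = -3 + \left(37 + 6\right) = -3 + 43 = 40$)
$-2533 + L{\left(M \right)} = -2533 - 2 = -2535$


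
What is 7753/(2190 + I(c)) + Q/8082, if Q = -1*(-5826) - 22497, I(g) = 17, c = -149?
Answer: 8622283/5945658 ≈ 1.4502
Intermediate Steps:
Q = -16671 (Q = 5826 - 22497 = -16671)
7753/(2190 + I(c)) + Q/8082 = 7753/(2190 + 17) - 16671/8082 = 7753/2207 - 16671*1/8082 = 7753*(1/2207) - 5557/2694 = 7753/2207 - 5557/2694 = 8622283/5945658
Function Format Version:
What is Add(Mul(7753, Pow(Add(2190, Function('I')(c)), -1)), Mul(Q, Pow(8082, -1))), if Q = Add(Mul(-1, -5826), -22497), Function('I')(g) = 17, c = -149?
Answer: Rational(8622283, 5945658) ≈ 1.4502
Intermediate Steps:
Q = -16671 (Q = Add(5826, -22497) = -16671)
Add(Mul(7753, Pow(Add(2190, Function('I')(c)), -1)), Mul(Q, Pow(8082, -1))) = Add(Mul(7753, Pow(Add(2190, 17), -1)), Mul(-16671, Pow(8082, -1))) = Add(Mul(7753, Pow(2207, -1)), Mul(-16671, Rational(1, 8082))) = Add(Mul(7753, Rational(1, 2207)), Rational(-5557, 2694)) = Add(Rational(7753, 2207), Rational(-5557, 2694)) = Rational(8622283, 5945658)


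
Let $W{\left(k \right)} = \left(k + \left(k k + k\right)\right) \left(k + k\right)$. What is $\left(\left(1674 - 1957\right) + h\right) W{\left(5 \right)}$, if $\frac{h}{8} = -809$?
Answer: $-2364250$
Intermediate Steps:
$h = -6472$ ($h = 8 \left(-809\right) = -6472$)
$W{\left(k \right)} = 2 k \left(k^{2} + 2 k\right)$ ($W{\left(k \right)} = \left(k + \left(k^{2} + k\right)\right) 2 k = \left(k + \left(k + k^{2}\right)\right) 2 k = \left(k^{2} + 2 k\right) 2 k = 2 k \left(k^{2} + 2 k\right)$)
$\left(\left(1674 - 1957\right) + h\right) W{\left(5 \right)} = \left(\left(1674 - 1957\right) - 6472\right) 2 \cdot 5^{2} \left(2 + 5\right) = \left(-283 - 6472\right) 2 \cdot 25 \cdot 7 = \left(-6755\right) 350 = -2364250$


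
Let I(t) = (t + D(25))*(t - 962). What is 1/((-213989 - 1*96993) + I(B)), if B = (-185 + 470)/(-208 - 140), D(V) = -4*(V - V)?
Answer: -13456/4173963527 ≈ -3.2238e-6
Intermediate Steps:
D(V) = 0 (D(V) = -4*0 = 0)
B = -95/116 (B = 285/(-348) = 285*(-1/348) = -95/116 ≈ -0.81897)
I(t) = t*(-962 + t) (I(t) = (t + 0)*(t - 962) = t*(-962 + t))
1/((-213989 - 1*96993) + I(B)) = 1/((-213989 - 1*96993) - 95*(-962 - 95/116)/116) = 1/((-213989 - 96993) - 95/116*(-111687/116)) = 1/(-310982 + 10610265/13456) = 1/(-4173963527/13456) = -13456/4173963527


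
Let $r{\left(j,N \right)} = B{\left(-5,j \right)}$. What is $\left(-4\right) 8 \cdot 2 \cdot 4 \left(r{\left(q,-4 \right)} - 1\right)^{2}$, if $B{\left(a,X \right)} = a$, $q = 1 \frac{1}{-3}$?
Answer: $-9216$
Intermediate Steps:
$q = - \frac{1}{3}$ ($q = 1 \left(- \frac{1}{3}\right) = - \frac{1}{3} \approx -0.33333$)
$r{\left(j,N \right)} = -5$
$\left(-4\right) 8 \cdot 2 \cdot 4 \left(r{\left(q,-4 \right)} - 1\right)^{2} = \left(-4\right) 8 \cdot 2 \cdot 4 \left(-5 - 1\right)^{2} = - 32 \cdot 8 \left(-6\right)^{2} = - 32 \cdot 8 \cdot 36 = \left(-32\right) 288 = -9216$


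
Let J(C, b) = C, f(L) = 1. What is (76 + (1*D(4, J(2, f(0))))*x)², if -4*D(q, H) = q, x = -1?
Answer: 5929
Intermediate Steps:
D(q, H) = -q/4
(76 + (1*D(4, J(2, f(0))))*x)² = (76 + (1*(-¼*4))*(-1))² = (76 + (1*(-1))*(-1))² = (76 - 1*(-1))² = (76 + 1)² = 77² = 5929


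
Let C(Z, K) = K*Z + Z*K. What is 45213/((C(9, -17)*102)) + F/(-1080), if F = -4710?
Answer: 15151/5202 ≈ 2.9125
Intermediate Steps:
C(Z, K) = 2*K*Z (C(Z, K) = K*Z + K*Z = 2*K*Z)
45213/((C(9, -17)*102)) + F/(-1080) = 45213/(((2*(-17)*9)*102)) - 4710/(-1080) = 45213/((-306*102)) - 4710*(-1/1080) = 45213/(-31212) + 157/36 = 45213*(-1/31212) + 157/36 = -15071/10404 + 157/36 = 15151/5202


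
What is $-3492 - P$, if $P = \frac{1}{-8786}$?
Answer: $- \frac{30680711}{8786} \approx -3492.0$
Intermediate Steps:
$P = - \frac{1}{8786} \approx -0.00011382$
$-3492 - P = -3492 - - \frac{1}{8786} = -3492 + \frac{1}{8786} = - \frac{30680711}{8786}$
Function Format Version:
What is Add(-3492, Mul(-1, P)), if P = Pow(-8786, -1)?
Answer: Rational(-30680711, 8786) ≈ -3492.0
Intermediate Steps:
P = Rational(-1, 8786) ≈ -0.00011382
Add(-3492, Mul(-1, P)) = Add(-3492, Mul(-1, Rational(-1, 8786))) = Add(-3492, Rational(1, 8786)) = Rational(-30680711, 8786)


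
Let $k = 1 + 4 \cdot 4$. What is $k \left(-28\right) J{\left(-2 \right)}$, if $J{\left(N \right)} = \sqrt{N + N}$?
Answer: $- 952 i \approx - 952.0 i$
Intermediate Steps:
$J{\left(N \right)} = \sqrt{2} \sqrt{N}$ ($J{\left(N \right)} = \sqrt{2 N} = \sqrt{2} \sqrt{N}$)
$k = 17$ ($k = 1 + 16 = 17$)
$k \left(-28\right) J{\left(-2 \right)} = 17 \left(-28\right) \sqrt{2} \sqrt{-2} = - 476 \sqrt{2} i \sqrt{2} = - 476 \cdot 2 i = - 952 i$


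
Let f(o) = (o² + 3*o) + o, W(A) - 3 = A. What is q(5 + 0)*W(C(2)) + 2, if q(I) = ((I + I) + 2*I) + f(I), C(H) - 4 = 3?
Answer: 652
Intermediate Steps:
C(H) = 7 (C(H) = 4 + 3 = 7)
W(A) = 3 + A
f(o) = o² + 4*o
q(I) = 4*I + I*(4 + I) (q(I) = ((I + I) + 2*I) + I*(4 + I) = (2*I + 2*I) + I*(4 + I) = 4*I + I*(4 + I))
q(5 + 0)*W(C(2)) + 2 = ((5 + 0)*(8 + (5 + 0)))*(3 + 7) + 2 = (5*(8 + 5))*10 + 2 = (5*13)*10 + 2 = 65*10 + 2 = 650 + 2 = 652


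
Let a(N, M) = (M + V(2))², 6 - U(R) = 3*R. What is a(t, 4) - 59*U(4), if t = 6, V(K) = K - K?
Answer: 370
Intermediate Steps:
V(K) = 0
U(R) = 6 - 3*R
a(N, M) = M² (a(N, M) = (M + 0)² = M²)
a(t, 4) - 59*U(4) = 4² - 59*(6 - 3*4) = 16 - 59*(6 - 12) = 16 - 59*(-6) = 16 + 354 = 370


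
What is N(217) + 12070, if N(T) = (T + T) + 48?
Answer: 12552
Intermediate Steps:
N(T) = 48 + 2*T (N(T) = 2*T + 48 = 48 + 2*T)
N(217) + 12070 = (48 + 2*217) + 12070 = (48 + 434) + 12070 = 482 + 12070 = 12552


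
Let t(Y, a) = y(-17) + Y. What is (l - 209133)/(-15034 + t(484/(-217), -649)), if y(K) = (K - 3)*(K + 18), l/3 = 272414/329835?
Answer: 4989449593807/359212523890 ≈ 13.890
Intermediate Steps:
l = 272414/109945 (l = 3*(272414/329835) = 272414/109945 ≈ 2.4777)
y(K) = (-3 + K)*(18 + K)
t(Y, a) = -20 + Y (t(Y, a) = (-54 + (-17)**2 + 15*(-17)) + Y = (-54 + 289 - 255) + Y = -20 + Y)
(l - 209133)/(-15034 + t(484/(-217), -649)) = (272414/109945 - 209133)/(-15034 + (-20 + 484/(-217))) = -22992855271/(109945*(-15034 + (-20 + 484*(-1/217)))) = -22992855271/(109945*(-15034 + (-20 - 484/217))) = -22992855271/(109945*(-15034 - 4824/217)) = -22992855271/(109945*(-3267202/217)) = -22992855271/109945*(-217/3267202) = 4989449593807/359212523890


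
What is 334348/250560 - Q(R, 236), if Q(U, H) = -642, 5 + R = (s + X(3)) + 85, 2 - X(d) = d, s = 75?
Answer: 40298467/62640 ≈ 643.33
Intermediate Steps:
X(d) = 2 - d
R = 154 (R = -5 + ((75 + (2 - 1*3)) + 85) = -5 + ((75 + (2 - 3)) + 85) = -5 + ((75 - 1) + 85) = -5 + (74 + 85) = -5 + 159 = 154)
334348/250560 - Q(R, 236) = 334348/250560 - 1*(-642) = 334348*(1/250560) + 642 = 83587/62640 + 642 = 40298467/62640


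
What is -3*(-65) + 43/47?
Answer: 9208/47 ≈ 195.91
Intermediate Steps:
-3*(-65) + 43/47 = 195 + 43*(1/47) = 195 + 43/47 = 9208/47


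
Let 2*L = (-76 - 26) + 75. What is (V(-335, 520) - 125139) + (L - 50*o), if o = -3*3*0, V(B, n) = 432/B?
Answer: -83853039/670 ≈ -1.2515e+5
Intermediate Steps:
L = -27/2 (L = ((-76 - 26) + 75)/2 = (-102 + 75)/2 = (½)*(-27) = -27/2 ≈ -13.500)
o = 0 (o = -9*0 = 0)
(V(-335, 520) - 125139) + (L - 50*o) = (432/(-335) - 125139) + (-27/2 - 50*0) = (432*(-1/335) - 125139) + (-27/2 + 0) = (-432/335 - 125139) - 27/2 = -41921997/335 - 27/2 = -83853039/670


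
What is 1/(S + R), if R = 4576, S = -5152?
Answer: -1/576 ≈ -0.0017361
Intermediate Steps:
1/(S + R) = 1/(-5152 + 4576) = 1/(-576) = -1/576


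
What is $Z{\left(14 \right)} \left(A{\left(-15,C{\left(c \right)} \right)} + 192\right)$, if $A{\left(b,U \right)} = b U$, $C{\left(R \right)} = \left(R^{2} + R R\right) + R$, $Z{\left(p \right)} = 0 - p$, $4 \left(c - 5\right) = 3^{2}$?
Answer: $\frac{83643}{4} \approx 20911.0$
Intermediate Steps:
$c = \frac{29}{4}$ ($c = 5 + \frac{3^{2}}{4} = 5 + \frac{1}{4} \cdot 9 = 5 + \frac{9}{4} = \frac{29}{4} \approx 7.25$)
$Z{\left(p \right)} = - p$
$C{\left(R \right)} = R + 2 R^{2}$ ($C{\left(R \right)} = \left(R^{2} + R^{2}\right) + R = 2 R^{2} + R = R + 2 R^{2}$)
$A{\left(b,U \right)} = U b$
$Z{\left(14 \right)} \left(A{\left(-15,C{\left(c \right)} \right)} + 192\right) = \left(-1\right) 14 \left(\frac{29 \left(1 + 2 \cdot \frac{29}{4}\right)}{4} \left(-15\right) + 192\right) = - 14 \left(\frac{29 \left(1 + \frac{29}{2}\right)}{4} \left(-15\right) + 192\right) = - 14 \left(\frac{29}{4} \cdot \frac{31}{2} \left(-15\right) + 192\right) = - 14 \left(\frac{899}{8} \left(-15\right) + 192\right) = - 14 \left(- \frac{13485}{8} + 192\right) = \left(-14\right) \left(- \frac{11949}{8}\right) = \frac{83643}{4}$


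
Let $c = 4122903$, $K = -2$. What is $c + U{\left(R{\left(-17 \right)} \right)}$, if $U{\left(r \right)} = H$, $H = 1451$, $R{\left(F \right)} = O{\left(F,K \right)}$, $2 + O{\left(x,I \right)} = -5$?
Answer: $4124354$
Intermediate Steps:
$O{\left(x,I \right)} = -7$ ($O{\left(x,I \right)} = -2 - 5 = -7$)
$R{\left(F \right)} = -7$
$U{\left(r \right)} = 1451$
$c + U{\left(R{\left(-17 \right)} \right)} = 4122903 + 1451 = 4124354$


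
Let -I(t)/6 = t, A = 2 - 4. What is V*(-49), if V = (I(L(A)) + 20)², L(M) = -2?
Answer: -50176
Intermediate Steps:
A = -2
I(t) = -6*t
V = 1024 (V = (-6*(-2) + 20)² = (12 + 20)² = 32² = 1024)
V*(-49) = 1024*(-49) = -50176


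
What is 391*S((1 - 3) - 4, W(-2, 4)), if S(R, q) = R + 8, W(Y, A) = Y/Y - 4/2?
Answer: 782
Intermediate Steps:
W(Y, A) = -1 (W(Y, A) = 1 - 4*½ = 1 - 2 = -1)
S(R, q) = 8 + R
391*S((1 - 3) - 4, W(-2, 4)) = 391*(8 + ((1 - 3) - 4)) = 391*(8 + (-2 - 4)) = 391*(8 - 6) = 391*2 = 782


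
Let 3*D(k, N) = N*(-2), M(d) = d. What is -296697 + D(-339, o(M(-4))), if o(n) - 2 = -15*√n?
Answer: -890095/3 + 20*I ≈ -2.967e+5 + 20.0*I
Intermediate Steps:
o(n) = 2 - 15*√n
D(k, N) = -2*N/3 (D(k, N) = (N*(-2))/3 = (-2*N)/3 = -2*N/3)
-296697 + D(-339, o(M(-4))) = -296697 - 2*(2 - 30*I)/3 = -296697 + (-4/3 + 20*I) = -890095/3 + 20*I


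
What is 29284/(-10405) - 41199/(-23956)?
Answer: -272851909/249262180 ≈ -1.0946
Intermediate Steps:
29284/(-10405) - 41199/(-23956) = 29284*(-1/10405) - 41199*(-1/23956) = -29284/10405 + 41199/23956 = -272851909/249262180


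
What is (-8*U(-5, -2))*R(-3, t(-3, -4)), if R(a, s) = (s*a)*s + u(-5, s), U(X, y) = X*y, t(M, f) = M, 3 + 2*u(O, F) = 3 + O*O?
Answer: 1160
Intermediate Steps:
u(O, F) = O**2/2 (u(O, F) = -3/2 + (3 + O*O)/2 = -3/2 + (3 + O**2)/2 = -3/2 + (3/2 + O**2/2) = O**2/2)
R(a, s) = 25/2 + a*s**2 (R(a, s) = (s*a)*s + (1/2)*(-5)**2 = (a*s)*s + (1/2)*25 = a*s**2 + 25/2 = 25/2 + a*s**2)
(-8*U(-5, -2))*R(-3, t(-3, -4)) = (-(-40)*(-2))*(25/2 - 3*(-3)**2) = (-8*10)*(25/2 - 3*9) = -80*(25/2 - 27) = -80*(-29/2) = 1160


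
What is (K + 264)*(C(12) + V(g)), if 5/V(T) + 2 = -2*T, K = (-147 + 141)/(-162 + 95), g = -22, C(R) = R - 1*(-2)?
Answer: 1748757/469 ≈ 3728.7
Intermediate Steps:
C(R) = 2 + R (C(R) = R + 2 = 2 + R)
K = 6/67 (K = -6/(-67) = -6*(-1/67) = 6/67 ≈ 0.089552)
V(T) = 5/(-2 - 2*T)
(K + 264)*(C(12) + V(g)) = (6/67 + 264)*((2 + 12) - 5/(2 + 2*(-22))) = 17694*(14 - 5/(2 - 44))/67 = 17694*(14 - 5/(-42))/67 = 17694*(14 - 5*(-1/42))/67 = 17694*(14 + 5/42)/67 = (17694/67)*(593/42) = 1748757/469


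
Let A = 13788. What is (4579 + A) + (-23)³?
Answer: 6200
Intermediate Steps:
(4579 + A) + (-23)³ = (4579 + 13788) + (-23)³ = 18367 - 12167 = 6200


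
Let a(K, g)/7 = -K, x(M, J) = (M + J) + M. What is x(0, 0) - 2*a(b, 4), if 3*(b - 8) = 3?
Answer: 126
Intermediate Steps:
b = 9 (b = 8 + (⅓)*3 = 8 + 1 = 9)
x(M, J) = J + 2*M (x(M, J) = (J + M) + M = J + 2*M)
a(K, g) = -7*K (a(K, g) = 7*(-K) = -7*K)
x(0, 0) - 2*a(b, 4) = (0 + 2*0) - (-14)*9 = (0 + 0) - 2*(-63) = 0 + 126 = 126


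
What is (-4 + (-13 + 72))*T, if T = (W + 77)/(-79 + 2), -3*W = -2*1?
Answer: -1165/21 ≈ -55.476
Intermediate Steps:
W = ⅔ (W = -(-2)/3 = -⅓*(-2) = ⅔ ≈ 0.66667)
T = -233/231 (T = (⅔ + 77)/(-79 + 2) = (233/3)/(-77) = (233/3)*(-1/77) = -233/231 ≈ -1.0087)
(-4 + (-13 + 72))*T = (-4 + (-13 + 72))*(-233/231) = (-4 + 59)*(-233/231) = 55*(-233/231) = -1165/21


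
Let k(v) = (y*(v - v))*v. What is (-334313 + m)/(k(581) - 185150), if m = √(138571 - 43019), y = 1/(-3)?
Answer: 47759/26450 - 4*√1493/92575 ≈ 1.8040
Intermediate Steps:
y = -⅓ ≈ -0.33333
m = 8*√1493 (m = √95552 = 8*√1493 ≈ 309.11)
k(v) = 0 (k(v) = (-(v - v)/3)*v = (-⅓*0)*v = 0*v = 0)
(-334313 + m)/(k(581) - 185150) = (-334313 + 8*√1493)/(0 - 185150) = (-334313 + 8*√1493)/(-185150) = (-334313 + 8*√1493)*(-1/185150) = 47759/26450 - 4*√1493/92575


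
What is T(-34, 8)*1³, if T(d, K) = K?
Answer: 8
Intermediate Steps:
T(-34, 8)*1³ = 8*1³ = 8*1 = 8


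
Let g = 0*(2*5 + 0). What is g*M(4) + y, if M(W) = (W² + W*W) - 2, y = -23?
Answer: -23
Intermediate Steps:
M(W) = -2 + 2*W² (M(W) = (W² + W²) - 2 = 2*W² - 2 = -2 + 2*W²)
g = 0 (g = 0*(10 + 0) = 0*10 = 0)
g*M(4) + y = 0*(-2 + 2*4²) - 23 = 0*(-2 + 2*16) - 23 = 0*(-2 + 32) - 23 = 0*30 - 23 = 0 - 23 = -23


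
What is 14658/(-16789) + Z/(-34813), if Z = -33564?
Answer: 53217042/584475457 ≈ 0.091051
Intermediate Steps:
14658/(-16789) + Z/(-34813) = 14658/(-16789) - 33564/(-34813) = 14658*(-1/16789) - 33564*(-1/34813) = -14658/16789 + 33564/34813 = 53217042/584475457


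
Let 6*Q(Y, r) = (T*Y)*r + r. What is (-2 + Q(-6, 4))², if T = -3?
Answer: 1024/9 ≈ 113.78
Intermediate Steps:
Q(Y, r) = r/6 - Y*r/2 (Q(Y, r) = ((-3*Y)*r + r)/6 = (-3*Y*r + r)/6 = (r - 3*Y*r)/6 = r/6 - Y*r/2)
(-2 + Q(-6, 4))² = (-2 + (⅙)*4*(1 - 3*(-6)))² = (-2 + (⅙)*4*(1 + 18))² = (-2 + (⅙)*4*19)² = (-2 + 38/3)² = (32/3)² = 1024/9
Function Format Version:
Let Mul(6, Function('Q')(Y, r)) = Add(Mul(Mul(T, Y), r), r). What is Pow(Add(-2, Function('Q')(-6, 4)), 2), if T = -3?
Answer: Rational(1024, 9) ≈ 113.78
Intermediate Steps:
Function('Q')(Y, r) = Add(Mul(Rational(1, 6), r), Mul(Rational(-1, 2), Y, r)) (Function('Q')(Y, r) = Mul(Rational(1, 6), Add(Mul(Mul(-3, Y), r), r)) = Mul(Rational(1, 6), Add(Mul(-3, Y, r), r)) = Mul(Rational(1, 6), Add(r, Mul(-3, Y, r))) = Add(Mul(Rational(1, 6), r), Mul(Rational(-1, 2), Y, r)))
Pow(Add(-2, Function('Q')(-6, 4)), 2) = Pow(Add(-2, Mul(Rational(1, 6), 4, Add(1, Mul(-3, -6)))), 2) = Pow(Add(-2, Mul(Rational(1, 6), 4, Add(1, 18))), 2) = Pow(Add(-2, Mul(Rational(1, 6), 4, 19)), 2) = Pow(Add(-2, Rational(38, 3)), 2) = Pow(Rational(32, 3), 2) = Rational(1024, 9)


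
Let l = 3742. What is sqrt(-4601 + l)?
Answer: I*sqrt(859) ≈ 29.309*I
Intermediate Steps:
sqrt(-4601 + l) = sqrt(-4601 + 3742) = sqrt(-859) = I*sqrt(859)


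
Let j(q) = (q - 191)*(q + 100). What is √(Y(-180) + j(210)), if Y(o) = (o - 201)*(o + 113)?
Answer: √31417 ≈ 177.25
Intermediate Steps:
Y(o) = (-201 + o)*(113 + o)
j(q) = (-191 + q)*(100 + q)
√(Y(-180) + j(210)) = √((-22713 + (-180)² - 88*(-180)) + (-19100 + 210² - 91*210)) = √((-22713 + 32400 + 15840) + (-19100 + 44100 - 19110)) = √(25527 + 5890) = √31417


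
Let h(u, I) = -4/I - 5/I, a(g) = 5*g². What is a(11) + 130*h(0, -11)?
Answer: 7825/11 ≈ 711.36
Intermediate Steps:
h(u, I) = -9/I
a(11) + 130*h(0, -11) = 5*11² + 130*(-9/(-11)) = 5*121 + 130*(-9*(-1/11)) = 605 + 130*(9/11) = 605 + 1170/11 = 7825/11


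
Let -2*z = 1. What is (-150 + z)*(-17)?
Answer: 5117/2 ≈ 2558.5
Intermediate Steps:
z = -½ (z = -½*1 = -½ ≈ -0.50000)
(-150 + z)*(-17) = (-150 - ½)*(-17) = -301/2*(-17) = 5117/2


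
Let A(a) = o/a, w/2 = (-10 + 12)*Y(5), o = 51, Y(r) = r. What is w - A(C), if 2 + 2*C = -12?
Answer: 191/7 ≈ 27.286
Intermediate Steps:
C = -7 (C = -1 + (1/2)*(-12) = -1 - 6 = -7)
w = 20 (w = 2*((-10 + 12)*5) = 2*(2*5) = 2*10 = 20)
A(a) = 51/a
w - A(C) = 20 - 51/(-7) = 20 - 51*(-1)/7 = 20 - 1*(-51/7) = 20 + 51/7 = 191/7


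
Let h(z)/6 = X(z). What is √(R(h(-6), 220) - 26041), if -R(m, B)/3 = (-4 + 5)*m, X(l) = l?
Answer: I*√25933 ≈ 161.04*I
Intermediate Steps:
h(z) = 6*z
R(m, B) = -3*m (R(m, B) = -3*(-4 + 5)*m = -3*m)
√(R(h(-6), 220) - 26041) = √(-18*(-6) - 26041) = √(-3*(-36) - 26041) = √(108 - 26041) = √(-25933) = I*√25933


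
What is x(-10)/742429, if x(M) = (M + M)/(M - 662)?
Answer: 5/124728072 ≈ 4.0087e-8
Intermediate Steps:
x(M) = 2*M/(-662 + M) (x(M) = (2*M)/(-662 + M) = 2*M/(-662 + M))
x(-10)/742429 = (2*(-10)/(-662 - 10))/742429 = (2*(-10)/(-672))*(1/742429) = (2*(-10)*(-1/672))*(1/742429) = (5/168)*(1/742429) = 5/124728072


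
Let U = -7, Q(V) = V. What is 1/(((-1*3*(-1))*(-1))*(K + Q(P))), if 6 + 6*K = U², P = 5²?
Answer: -2/193 ≈ -0.010363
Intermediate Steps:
P = 25
K = 43/6 (K = -1 + (⅙)*(-7)² = -1 + (⅙)*49 = -1 + 49/6 = 43/6 ≈ 7.1667)
1/(((-1*3*(-1))*(-1))*(K + Q(P))) = 1/(((-1*3*(-1))*(-1))*(43/6 + 25)) = 1/((-3*(-1)*(-1))*(193/6)) = 1/((3*(-1))*(193/6)) = 1/(-3*193/6) = 1/(-193/2) = -2/193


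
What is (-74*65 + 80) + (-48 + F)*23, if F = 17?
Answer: -5443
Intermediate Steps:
(-74*65 + 80) + (-48 + F)*23 = (-74*65 + 80) + (-48 + 17)*23 = (-4810 + 80) - 31*23 = -4730 - 713 = -5443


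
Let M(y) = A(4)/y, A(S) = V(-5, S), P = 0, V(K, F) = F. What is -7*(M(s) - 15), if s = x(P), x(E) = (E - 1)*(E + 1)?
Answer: 133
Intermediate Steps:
x(E) = (1 + E)*(-1 + E) (x(E) = (-1 + E)*(1 + E) = (1 + E)*(-1 + E))
A(S) = S
s = -1 (s = -1 + 0² = -1 + 0 = -1)
M(y) = 4/y
-7*(M(s) - 15) = -7*(4/(-1) - 15) = -7*(4*(-1) - 15) = -7*(-4 - 15) = -7*(-19) = 133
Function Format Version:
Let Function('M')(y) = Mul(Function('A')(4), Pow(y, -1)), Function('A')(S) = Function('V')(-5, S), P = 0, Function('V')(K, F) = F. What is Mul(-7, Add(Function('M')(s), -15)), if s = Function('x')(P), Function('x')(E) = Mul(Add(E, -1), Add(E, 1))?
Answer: 133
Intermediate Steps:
Function('x')(E) = Mul(Add(1, E), Add(-1, E)) (Function('x')(E) = Mul(Add(-1, E), Add(1, E)) = Mul(Add(1, E), Add(-1, E)))
Function('A')(S) = S
s = -1 (s = Add(-1, Pow(0, 2)) = Add(-1, 0) = -1)
Function('M')(y) = Mul(4, Pow(y, -1))
Mul(-7, Add(Function('M')(s), -15)) = Mul(-7, Add(Mul(4, Pow(-1, -1)), -15)) = Mul(-7, Add(Mul(4, -1), -15)) = Mul(-7, Add(-4, -15)) = Mul(-7, -19) = 133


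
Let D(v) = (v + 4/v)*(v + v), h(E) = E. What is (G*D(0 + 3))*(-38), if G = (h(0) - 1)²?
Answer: -988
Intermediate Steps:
D(v) = 2*v*(v + 4/v) (D(v) = (v + 4/v)*(2*v) = 2*v*(v + 4/v))
G = 1 (G = (0 - 1)² = (-1)² = 1)
(G*D(0 + 3))*(-38) = (1*(8 + 2*(0 + 3)²))*(-38) = (1*(8 + 2*3²))*(-38) = (1*(8 + 2*9))*(-38) = (1*(8 + 18))*(-38) = (1*26)*(-38) = 26*(-38) = -988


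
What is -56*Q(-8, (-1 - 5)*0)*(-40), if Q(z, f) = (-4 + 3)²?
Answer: 2240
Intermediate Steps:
Q(z, f) = 1 (Q(z, f) = (-1)² = 1)
-56*Q(-8, (-1 - 5)*0)*(-40) = -56*1*(-40) = -56*(-40) = 2240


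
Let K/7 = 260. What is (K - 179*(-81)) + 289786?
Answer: 306105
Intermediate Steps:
K = 1820 (K = 7*260 = 1820)
(K - 179*(-81)) + 289786 = (1820 - 179*(-81)) + 289786 = (1820 + 14499) + 289786 = 16319 + 289786 = 306105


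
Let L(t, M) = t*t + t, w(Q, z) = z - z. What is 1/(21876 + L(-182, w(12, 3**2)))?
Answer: 1/54818 ≈ 1.8242e-5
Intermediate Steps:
w(Q, z) = 0
L(t, M) = t + t**2 (L(t, M) = t**2 + t = t + t**2)
1/(21876 + L(-182, w(12, 3**2))) = 1/(21876 - 182*(1 - 182)) = 1/(21876 - 182*(-181)) = 1/(21876 + 32942) = 1/54818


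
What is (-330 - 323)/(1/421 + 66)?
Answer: -274913/27787 ≈ -9.8936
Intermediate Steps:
(-330 - 323)/(1/421 + 66) = -653/(1/421 + 66) = -653/27787/421 = -653*421/27787 = -274913/27787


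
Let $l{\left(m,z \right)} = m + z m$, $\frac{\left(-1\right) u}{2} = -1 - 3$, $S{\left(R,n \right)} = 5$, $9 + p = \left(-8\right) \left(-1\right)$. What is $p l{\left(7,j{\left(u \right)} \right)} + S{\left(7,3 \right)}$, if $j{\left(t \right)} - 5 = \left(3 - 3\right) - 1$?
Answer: $-30$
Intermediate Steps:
$p = -1$ ($p = -9 - -8 = -9 + 8 = -1$)
$u = 8$ ($u = - 2 \left(-1 - 3\right) = \left(-2\right) \left(-4\right) = 8$)
$j{\left(t \right)} = 4$ ($j{\left(t \right)} = 5 + \left(\left(3 - 3\right) - 1\right) = 5 + \left(0 - 1\right) = 5 - 1 = 4$)
$l{\left(m,z \right)} = m + m z$
$p l{\left(7,j{\left(u \right)} \right)} + S{\left(7,3 \right)} = - 7 \left(1 + 4\right) + 5 = - 7 \cdot 5 + 5 = \left(-1\right) 35 + 5 = -35 + 5 = -30$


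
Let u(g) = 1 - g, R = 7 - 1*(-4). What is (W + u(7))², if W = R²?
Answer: 13225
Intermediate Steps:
R = 11 (R = 7 + 4 = 11)
W = 121 (W = 11² = 121)
(W + u(7))² = (121 + (1 - 1*7))² = (121 + (1 - 7))² = (121 - 6)² = 115² = 13225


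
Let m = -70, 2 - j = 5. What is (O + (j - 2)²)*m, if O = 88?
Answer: -7910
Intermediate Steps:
j = -3 (j = 2 - 1*5 = 2 - 5 = -3)
(O + (j - 2)²)*m = (88 + (-3 - 2)²)*(-70) = (88 + (-5)²)*(-70) = (88 + 25)*(-70) = 113*(-70) = -7910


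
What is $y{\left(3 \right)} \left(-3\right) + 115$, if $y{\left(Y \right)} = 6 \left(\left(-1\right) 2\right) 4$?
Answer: $259$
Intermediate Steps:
$y{\left(Y \right)} = -48$ ($y{\left(Y \right)} = 6 \left(-2\right) 4 = \left(-12\right) 4 = -48$)
$y{\left(3 \right)} \left(-3\right) + 115 = \left(-48\right) \left(-3\right) + 115 = 144 + 115 = 259$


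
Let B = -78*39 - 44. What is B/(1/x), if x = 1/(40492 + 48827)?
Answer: -3086/89319 ≈ -0.034550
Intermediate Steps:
B = -3086 (B = -3042 - 44 = -3086)
x = 1/89319 ≈ 1.1196e-5
B/(1/x) = -3086/(1/(1/89319)) = -3086/89319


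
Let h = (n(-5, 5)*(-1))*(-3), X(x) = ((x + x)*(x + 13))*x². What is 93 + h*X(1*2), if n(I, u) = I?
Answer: -3507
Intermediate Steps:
X(x) = 2*x³*(13 + x) (X(x) = ((2*x)*(13 + x))*x² = (2*x*(13 + x))*x² = 2*x³*(13 + x))
h = -15 (h = -5*(-1)*(-3) = 5*(-3) = -15)
93 + h*X(1*2) = 93 - 30*(1*2)³*(13 + 1*2) = 93 - 30*2³*(13 + 2) = 93 - 30*8*15 = 93 - 15*240 = 93 - 3600 = -3507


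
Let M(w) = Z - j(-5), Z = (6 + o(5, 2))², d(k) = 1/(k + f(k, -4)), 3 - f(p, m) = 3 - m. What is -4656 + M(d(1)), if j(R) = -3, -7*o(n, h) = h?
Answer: -226397/49 ≈ -4620.3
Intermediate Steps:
f(p, m) = m (f(p, m) = 3 - (3 - m) = 3 + (-3 + m) = m)
o(n, h) = -h/7
d(k) = 1/(-4 + k) (d(k) = 1/(k - 4) = 1/(-4 + k))
Z = 1600/49 (Z = (6 - ⅐*2)² = (6 - 2/7)² = (40/7)² = 1600/49 ≈ 32.653)
M(w) = 1747/49 (M(w) = 1600/49 - 1*(-3) = 1600/49 + 3 = 1747/49)
-4656 + M(d(1)) = -4656 + 1747/49 = -226397/49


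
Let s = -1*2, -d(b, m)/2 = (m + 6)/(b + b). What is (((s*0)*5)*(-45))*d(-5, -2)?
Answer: 0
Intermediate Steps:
d(b, m) = -(6 + m)/b (d(b, m) = -2*(m + 6)/(b + b) = -2*(6 + m)/(2*b) = -2*(6 + m)*1/(2*b) = -(6 + m)/b)
s = -2
(((s*0)*5)*(-45))*d(-5, -2) = ((-2*0*5)*(-45))*((-6 - 1*(-2))/(-5)) = ((0*5)*(-45))*(-(-6 + 2)/5) = (0*(-45))*(-1/5*(-4)) = 0*(4/5) = 0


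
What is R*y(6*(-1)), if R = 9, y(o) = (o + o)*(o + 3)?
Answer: 324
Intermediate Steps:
y(o) = 2*o*(3 + o) (y(o) = (2*o)*(3 + o) = 2*o*(3 + o))
R*y(6*(-1)) = 9*(2*(6*(-1))*(3 + 6*(-1))) = 9*(2*(-6)*(3 - 6)) = 9*(2*(-6)*(-3)) = 9*36 = 324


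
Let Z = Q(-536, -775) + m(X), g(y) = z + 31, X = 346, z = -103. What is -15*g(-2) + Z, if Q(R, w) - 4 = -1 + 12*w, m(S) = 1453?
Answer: -6764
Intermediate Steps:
g(y) = -72 (g(y) = -103 + 31 = -72)
Q(R, w) = 3 + 12*w (Q(R, w) = 4 + (-1 + 12*w) = 3 + 12*w)
Z = -7844 (Z = (3 + 12*(-775)) + 1453 = (3 - 9300) + 1453 = -9297 + 1453 = -7844)
-15*g(-2) + Z = -15*(-72) - 7844 = 1080 - 7844 = -6764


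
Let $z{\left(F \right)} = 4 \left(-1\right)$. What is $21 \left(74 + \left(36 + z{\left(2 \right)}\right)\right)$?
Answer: $2226$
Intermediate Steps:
$z{\left(F \right)} = -4$
$21 \left(74 + \left(36 + z{\left(2 \right)}\right)\right) = 21 \left(74 + \left(36 - 4\right)\right) = 21 \left(74 + 32\right) = 21 \cdot 106 = 2226$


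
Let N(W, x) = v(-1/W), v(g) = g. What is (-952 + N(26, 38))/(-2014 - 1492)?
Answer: 24753/91156 ≈ 0.27155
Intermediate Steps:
N(W, x) = -1/W
(-952 + N(26, 38))/(-2014 - 1492) = (-952 - 1/26)/(-2014 - 1492) = (-952 - 1*1/26)/(-3506) = (-952 - 1/26)*(-1/3506) = -24753/26*(-1/3506) = 24753/91156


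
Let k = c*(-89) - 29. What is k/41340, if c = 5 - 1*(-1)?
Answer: -563/41340 ≈ -0.013619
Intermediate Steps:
c = 6 (c = 5 + 1 = 6)
k = -563 (k = 6*(-89) - 29 = -534 - 29 = -563)
k/41340 = -563/41340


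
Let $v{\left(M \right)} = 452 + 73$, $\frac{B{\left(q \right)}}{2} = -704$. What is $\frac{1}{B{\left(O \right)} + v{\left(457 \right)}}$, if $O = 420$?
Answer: $- \frac{1}{883} \approx -0.0011325$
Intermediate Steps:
$B{\left(q \right)} = -1408$ ($B{\left(q \right)} = 2 \left(-704\right) = -1408$)
$v{\left(M \right)} = 525$
$\frac{1}{B{\left(O \right)} + v{\left(457 \right)}} = \frac{1}{-1408 + 525} = \frac{1}{-883} = - \frac{1}{883}$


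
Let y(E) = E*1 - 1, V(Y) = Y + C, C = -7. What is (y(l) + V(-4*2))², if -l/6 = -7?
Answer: 676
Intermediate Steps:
l = 42 (l = -6*(-7) = 42)
V(Y) = -7 + Y (V(Y) = Y - 7 = -7 + Y)
y(E) = -1 + E (y(E) = E - 1 = -1 + E)
(y(l) + V(-4*2))² = ((-1 + 42) + (-7 - 4*2))² = (41 + (-7 - 8))² = (41 - 15)² = 26² = 676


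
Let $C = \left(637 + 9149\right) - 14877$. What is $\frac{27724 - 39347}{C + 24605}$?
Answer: $- \frac{11623}{19514} \approx -0.59562$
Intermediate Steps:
$C = -5091$ ($C = 9786 - 14877 = -5091$)
$\frac{27724 - 39347}{C + 24605} = \frac{27724 - 39347}{-5091 + 24605} = - \frac{11623}{19514}$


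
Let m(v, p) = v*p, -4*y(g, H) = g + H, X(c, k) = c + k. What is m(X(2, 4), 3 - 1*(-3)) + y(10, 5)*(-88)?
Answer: 366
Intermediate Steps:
y(g, H) = -H/4 - g/4 (y(g, H) = -(g + H)/4 = -(H + g)/4 = -H/4 - g/4)
m(v, p) = p*v
m(X(2, 4), 3 - 1*(-3)) + y(10, 5)*(-88) = (3 - 1*(-3))*(2 + 4) + (-¼*5 - ¼*10)*(-88) = (3 + 3)*6 + (-5/4 - 5/2)*(-88) = 6*6 - 15/4*(-88) = 36 + 330 = 366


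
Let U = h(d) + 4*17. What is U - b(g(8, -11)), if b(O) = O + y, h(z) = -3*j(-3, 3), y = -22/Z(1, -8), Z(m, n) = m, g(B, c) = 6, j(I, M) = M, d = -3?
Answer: 75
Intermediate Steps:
y = -22 (y = -22/1 = -22*1 = -22)
h(z) = -9 (h(z) = -3*3 = -9)
b(O) = -22 + O (b(O) = O - 22 = -22 + O)
U = 59 (U = -9 + 4*17 = -9 + 68 = 59)
U - b(g(8, -11)) = 59 - (-22 + 6) = 59 - 1*(-16) = 59 + 16 = 75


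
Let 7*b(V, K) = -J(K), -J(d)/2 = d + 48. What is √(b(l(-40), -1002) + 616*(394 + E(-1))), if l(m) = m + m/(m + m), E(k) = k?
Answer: 2*√2962239/7 ≈ 491.75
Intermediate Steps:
J(d) = -96 - 2*d (J(d) = -2*(d + 48) = -2*(48 + d) = -96 - 2*d)
l(m) = ½ + m (l(m) = m + m/((2*m)) = m + m*(1/(2*m)) = m + ½ = ½ + m)
b(V, K) = 96/7 + 2*K/7 (b(V, K) = (-(-96 - 2*K))/7 = (96 + 2*K)/7 = 96/7 + 2*K/7)
√(b(l(-40), -1002) + 616*(394 + E(-1))) = √((96/7 + (2/7)*(-1002)) + 616*(394 - 1)) = √((96/7 - 2004/7) + 616*393) = √(-1908/7 + 242088) = √(1692708/7) = 2*√2962239/7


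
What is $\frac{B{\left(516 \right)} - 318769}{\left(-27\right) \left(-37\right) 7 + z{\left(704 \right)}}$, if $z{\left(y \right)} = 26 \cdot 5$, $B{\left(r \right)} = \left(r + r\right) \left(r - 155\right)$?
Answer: $\frac{53783}{7123} \approx 7.5506$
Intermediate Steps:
$B{\left(r \right)} = 2 r \left(-155 + r\right)$
$z{\left(y \right)} = 130$
$\frac{B{\left(516 \right)} - 318769}{\left(-27\right) \left(-37\right) 7 + z{\left(704 \right)}} = \frac{2 \cdot 516 \left(-155 + 516\right) - 318769}{\left(-27\right) \left(-37\right) 7 + 130} = \frac{2 \cdot 516 \cdot 361 - 318769}{999 \cdot 7 + 130} = \frac{372552 - 318769}{6993 + 130} = \frac{53783}{7123}$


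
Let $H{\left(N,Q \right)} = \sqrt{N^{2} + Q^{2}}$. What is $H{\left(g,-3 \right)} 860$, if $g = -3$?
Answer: $2580 \sqrt{2} \approx 3648.7$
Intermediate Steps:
$H{\left(g,-3 \right)} 860 = \sqrt{\left(-3\right)^{2} + \left(-3\right)^{2}} \cdot 860 = \sqrt{9 + 9} \cdot 860 = \sqrt{18} \cdot 860 = 3 \sqrt{2} \cdot 860 = 2580 \sqrt{2}$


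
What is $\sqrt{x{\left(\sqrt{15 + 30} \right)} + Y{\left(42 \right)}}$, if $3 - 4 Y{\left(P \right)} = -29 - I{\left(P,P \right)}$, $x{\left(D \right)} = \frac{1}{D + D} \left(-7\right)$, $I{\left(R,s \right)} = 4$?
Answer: $\frac{\sqrt{8100 - 210 \sqrt{5}}}{30} \approx 2.9117$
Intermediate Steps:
$x{\left(D \right)} = - \frac{7}{2 D}$ ($x{\left(D \right)} = \frac{1}{2 D} \left(-7\right) = - \frac{7}{2 D}$)
$Y{\left(P \right)} = 9$ ($Y{\left(P \right)} = \frac{3}{4} - \frac{-29 - 4}{4} = \frac{3}{4} - - \frac{33}{4} = \frac{3}{4} + \frac{33}{4} = 9$)
$\sqrt{x{\left(\sqrt{15 + 30} \right)} + Y{\left(42 \right)}} = \sqrt{- \frac{7}{2 \sqrt{15 + 30}} + 9} = \sqrt{- \frac{7}{2 \sqrt{45}} + 9} = \sqrt{- \frac{7}{2 \cdot 3 \sqrt{5}} + 9} = \sqrt{- \frac{7 \frac{\sqrt{5}}{15}}{2} + 9} = \sqrt{- \frac{7 \sqrt{5}}{30} + 9} = \sqrt{9 - \frac{7 \sqrt{5}}{30}}$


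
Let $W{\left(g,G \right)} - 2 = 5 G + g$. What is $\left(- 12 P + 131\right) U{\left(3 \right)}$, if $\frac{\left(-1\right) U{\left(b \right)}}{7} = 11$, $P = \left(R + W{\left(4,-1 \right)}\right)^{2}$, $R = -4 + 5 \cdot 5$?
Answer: $437129$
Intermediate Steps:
$R = 21$ ($R = -4 + 25 = 21$)
$W{\left(g,G \right)} = 2 + g + 5 G$ ($W{\left(g,G \right)} = 2 + \left(5 G + g\right) = 2 + \left(g + 5 G\right) = 2 + g + 5 G$)
$P = 484$ ($P = \left(21 + \left(2 + 4 + 5 \left(-1\right)\right)\right)^{2} = \left(21 + \left(2 + 4 - 5\right)\right)^{2} = \left(21 + 1\right)^{2} = 22^{2} = 484$)
$U{\left(b \right)} = -77$ ($U{\left(b \right)} = \left(-7\right) 11 = -77$)
$\left(- 12 P + 131\right) U{\left(3 \right)} = \left(\left(-12\right) 484 + 131\right) \left(-77\right) = \left(-5808 + 131\right) \left(-77\right) = \left(-5677\right) \left(-77\right) = 437129$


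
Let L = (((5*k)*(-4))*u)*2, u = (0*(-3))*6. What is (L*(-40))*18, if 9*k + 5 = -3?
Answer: 0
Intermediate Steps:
k = -8/9 (k = -5/9 + (⅑)*(-3) = -5/9 - ⅓ = -8/9 ≈ -0.88889)
u = 0 (u = 0*6 = 0)
L = 0 (L = (((5*(-8/9))*(-4))*0)*2 = (-40/9*(-4)*0)*2 = ((160/9)*0)*2 = 0*2 = 0)
(L*(-40))*18 = (0*(-40))*18 = 0*18 = 0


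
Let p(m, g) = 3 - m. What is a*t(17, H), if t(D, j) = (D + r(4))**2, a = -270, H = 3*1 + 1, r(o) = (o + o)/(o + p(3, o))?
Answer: -97470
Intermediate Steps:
r(o) = 2 (r(o) = (o + o)/(o + (3 - 1*3)) = (2*o)/(o + (3 - 3)) = (2*o)/(o + 0) = (2*o)/o = 2)
H = 4 (H = 3 + 1 = 4)
t(D, j) = (2 + D)**2 (t(D, j) = (D + 2)**2 = (2 + D)**2)
a*t(17, H) = -270*(2 + 17)**2 = -270*19**2 = -270*361 = -97470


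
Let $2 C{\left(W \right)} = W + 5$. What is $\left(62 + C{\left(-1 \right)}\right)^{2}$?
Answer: $4096$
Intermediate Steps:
$C{\left(W \right)} = \frac{5}{2} + \frac{W}{2}$ ($C{\left(W \right)} = \frac{W + 5}{2} = \frac{5 + W}{2} = \frac{5}{2} + \frac{W}{2}$)
$\left(62 + C{\left(-1 \right)}\right)^{2} = \left(62 + \left(\frac{5}{2} + \frac{1}{2} \left(-1\right)\right)\right)^{2} = \left(62 + \left(\frac{5}{2} - \frac{1}{2}\right)\right)^{2} = \left(62 + 2\right)^{2} = 64^{2} = 4096$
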